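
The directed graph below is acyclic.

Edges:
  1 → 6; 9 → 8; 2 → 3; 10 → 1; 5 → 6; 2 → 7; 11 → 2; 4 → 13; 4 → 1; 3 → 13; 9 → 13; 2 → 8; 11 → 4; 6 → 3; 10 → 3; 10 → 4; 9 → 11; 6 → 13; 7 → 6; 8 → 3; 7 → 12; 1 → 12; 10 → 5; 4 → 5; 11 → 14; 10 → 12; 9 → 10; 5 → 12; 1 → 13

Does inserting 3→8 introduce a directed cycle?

Yes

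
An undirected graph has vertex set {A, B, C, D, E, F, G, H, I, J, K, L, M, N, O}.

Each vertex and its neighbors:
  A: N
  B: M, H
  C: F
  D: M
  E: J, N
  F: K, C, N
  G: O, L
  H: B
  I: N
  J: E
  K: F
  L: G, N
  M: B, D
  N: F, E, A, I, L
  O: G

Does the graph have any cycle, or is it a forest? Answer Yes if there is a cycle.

No

DFS, tracking each vertex's parent; an edge to a visited non-parent vertex closes a cycle.
Start from O:
visit O (parent –)
  visit G (parent O)
    G–O: parent, skip
    visit L (parent G)
      L–G: parent, skip
      visit N (parent L)
        visit F (parent N)
          visit K (parent F)
            K–F: parent, skip
          visit C (parent F)
            C–F: parent, skip
          F–N: parent, skip
        visit E (parent N)
          visit J (parent E)
            J–E: parent, skip
          E–N: parent, skip
        visit A (parent N)
          A–N: parent, skip
        visit I (parent N)
          I–N: parent, skip
        N–L: parent, skip
visit B (parent –)
  visit M (parent B)
    M–B: parent, skip
    visit D (parent M)
      D–M: parent, skip
  visit H (parent B)
    H–B: parent, skip
No non-parent visited neighbor found — the graph is a forest.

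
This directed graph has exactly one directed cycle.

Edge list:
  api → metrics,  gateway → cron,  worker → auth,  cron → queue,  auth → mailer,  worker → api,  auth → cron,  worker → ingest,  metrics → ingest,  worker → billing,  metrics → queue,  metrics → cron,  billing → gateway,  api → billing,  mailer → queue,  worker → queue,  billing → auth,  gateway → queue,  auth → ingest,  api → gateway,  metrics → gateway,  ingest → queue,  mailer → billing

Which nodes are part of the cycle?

DFS with gray/black marking from billing:
billing gray
  gateway gray
    cron gray
      queue gray
      queue black
    cron black
    gateway→queue: queue black — skip
  gateway black
  auth gray
    mailer gray
      mailer→billing: billing is gray → back edge
Back edge closes the cycle billing → auth → mailer → billing; its vertices are {auth, mailer, billing}.

auth, mailer, billing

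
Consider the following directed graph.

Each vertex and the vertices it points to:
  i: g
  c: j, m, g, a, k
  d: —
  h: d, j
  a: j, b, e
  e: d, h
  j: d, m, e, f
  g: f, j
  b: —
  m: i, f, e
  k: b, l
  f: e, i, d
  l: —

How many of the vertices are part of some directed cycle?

7

A vertex is on a directed cycle iff it belongs to a strongly connected component of size ≥ 2 (or has a self-loop).
The vertices on cycles are {e, f, g, h, i, j, m} — 7 in total.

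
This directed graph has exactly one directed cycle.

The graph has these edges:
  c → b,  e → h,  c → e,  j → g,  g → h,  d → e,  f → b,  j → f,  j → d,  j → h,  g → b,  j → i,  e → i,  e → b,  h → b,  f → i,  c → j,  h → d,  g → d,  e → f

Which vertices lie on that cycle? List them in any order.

d, e, h

DFS with gray/black marking from e:
e gray
  h gray
    b gray
    b black
    d gray
      d→e: e is gray → back edge
Back edge closes the cycle e → h → d → e; its vertices are {d, e, h}.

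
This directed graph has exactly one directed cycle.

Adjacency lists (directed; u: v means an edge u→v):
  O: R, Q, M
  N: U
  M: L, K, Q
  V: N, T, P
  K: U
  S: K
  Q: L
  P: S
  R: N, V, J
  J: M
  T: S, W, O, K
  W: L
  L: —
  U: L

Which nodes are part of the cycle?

DFS with gray/black marking from T:
T gray
  S gray
    K gray
      U gray
        L gray
        L black
      U black
    K black
  S black
  W gray
    W→L: L black — skip
  W black
  O gray
    R gray
      N gray
        N→U: U black — skip
      N black
      V gray
        V→N: N black — skip
        V→T: T is gray → back edge
Back edge closes the cycle T → O → R → V → T; its vertices are {O, R, T, V}.

O, R, T, V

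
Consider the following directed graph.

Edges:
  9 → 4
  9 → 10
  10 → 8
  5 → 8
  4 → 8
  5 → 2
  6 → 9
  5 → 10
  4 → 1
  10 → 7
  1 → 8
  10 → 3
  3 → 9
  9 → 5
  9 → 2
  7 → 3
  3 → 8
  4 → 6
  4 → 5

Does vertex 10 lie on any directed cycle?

10 is on a cycle iff 10 can reach itself via ≥1 edge.
10 → 3 → 9 → 10 — yes.

Yes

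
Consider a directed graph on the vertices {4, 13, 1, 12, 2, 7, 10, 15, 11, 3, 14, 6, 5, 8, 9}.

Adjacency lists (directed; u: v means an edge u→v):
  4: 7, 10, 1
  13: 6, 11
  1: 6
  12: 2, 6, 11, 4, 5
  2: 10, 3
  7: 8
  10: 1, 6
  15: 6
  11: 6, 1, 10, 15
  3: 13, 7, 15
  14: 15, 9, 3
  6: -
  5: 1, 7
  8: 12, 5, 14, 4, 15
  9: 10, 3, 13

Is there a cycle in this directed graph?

Yes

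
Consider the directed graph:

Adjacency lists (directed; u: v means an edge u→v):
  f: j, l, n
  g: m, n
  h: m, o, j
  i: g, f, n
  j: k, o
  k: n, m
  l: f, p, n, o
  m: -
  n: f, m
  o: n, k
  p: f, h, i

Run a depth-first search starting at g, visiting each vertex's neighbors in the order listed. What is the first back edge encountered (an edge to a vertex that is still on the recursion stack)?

DFS from g (visiting each vertex's neighbors in the order listed); mark gray on enter, black on exit:
g gray
  m gray
  m black
  n gray
    f gray
      j gray
        k gray
          k→n: n is gray → back edge
First back edge: k → n.

k→n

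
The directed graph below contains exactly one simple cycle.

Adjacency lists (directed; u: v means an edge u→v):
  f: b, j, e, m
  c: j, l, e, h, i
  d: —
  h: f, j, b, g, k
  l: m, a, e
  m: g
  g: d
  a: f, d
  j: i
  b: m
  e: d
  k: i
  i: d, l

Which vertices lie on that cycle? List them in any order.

a, f, i, j, l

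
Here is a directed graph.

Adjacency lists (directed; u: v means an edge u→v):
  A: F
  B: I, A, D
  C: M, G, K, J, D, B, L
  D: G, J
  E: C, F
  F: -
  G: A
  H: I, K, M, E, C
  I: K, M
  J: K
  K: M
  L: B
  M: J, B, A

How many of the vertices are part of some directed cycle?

A vertex is on a directed cycle iff it belongs to a strongly connected component of size ≥ 2 (or has a self-loop).
The vertices on cycles are {B, D, I, J, K, M} — 6 in total.

6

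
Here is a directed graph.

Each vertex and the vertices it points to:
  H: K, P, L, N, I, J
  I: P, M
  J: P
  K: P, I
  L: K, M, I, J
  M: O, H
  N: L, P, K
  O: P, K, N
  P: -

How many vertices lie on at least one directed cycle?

7

A vertex is on a directed cycle iff it belongs to a strongly connected component of size ≥ 2 (or has a self-loop).
The vertices on cycles are {H, I, K, L, M, N, O} — 7 in total.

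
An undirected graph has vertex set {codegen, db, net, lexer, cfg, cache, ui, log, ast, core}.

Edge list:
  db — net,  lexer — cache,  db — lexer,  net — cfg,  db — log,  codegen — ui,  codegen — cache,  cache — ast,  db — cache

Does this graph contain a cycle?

Yes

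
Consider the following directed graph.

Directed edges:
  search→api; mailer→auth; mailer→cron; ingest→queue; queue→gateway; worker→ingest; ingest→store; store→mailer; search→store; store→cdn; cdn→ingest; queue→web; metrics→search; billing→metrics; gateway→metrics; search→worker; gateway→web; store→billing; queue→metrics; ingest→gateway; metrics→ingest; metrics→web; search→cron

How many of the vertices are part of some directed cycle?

A vertex is on a directed cycle iff it belongs to a strongly connected component of size ≥ 2 (or has a self-loop).
The vertices on cycles are {cdn, queue, store, ingest, search, worker, billing, gateway, metrics} — 9 in total.

9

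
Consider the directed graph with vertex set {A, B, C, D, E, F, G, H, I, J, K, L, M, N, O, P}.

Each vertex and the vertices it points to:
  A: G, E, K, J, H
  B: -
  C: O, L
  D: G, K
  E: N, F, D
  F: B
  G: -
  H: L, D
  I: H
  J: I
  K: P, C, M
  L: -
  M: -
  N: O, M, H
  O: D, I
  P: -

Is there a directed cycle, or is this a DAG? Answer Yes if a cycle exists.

DFS with white/gray/black marking, starting from L:
L gray
L black
A gray
  G gray
  G black
  E gray
    N gray
      O gray
        D gray
          D→G: G black — skip
          K gray
            P gray
            P black
            C gray
              C→O: O is gray → back edge
Back edge found, so a cycle exists: O → D → K → C → O.

Yes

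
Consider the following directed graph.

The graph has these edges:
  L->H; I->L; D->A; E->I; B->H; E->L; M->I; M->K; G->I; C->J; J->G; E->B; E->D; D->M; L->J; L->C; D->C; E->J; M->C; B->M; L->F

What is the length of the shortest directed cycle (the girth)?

4

For each vertex v, BFS finds the shortest path from v back to v.
The shortest such closed walk is L → J → G → I → L, length 4.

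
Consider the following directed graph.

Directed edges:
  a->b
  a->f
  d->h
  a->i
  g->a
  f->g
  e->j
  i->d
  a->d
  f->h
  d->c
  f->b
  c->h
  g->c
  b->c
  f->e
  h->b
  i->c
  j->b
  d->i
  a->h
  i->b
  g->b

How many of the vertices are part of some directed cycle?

8

A vertex is on a directed cycle iff it belongs to a strongly connected component of size ≥ 2 (or has a self-loop).
The vertices on cycles are {a, b, c, d, f, g, h, i} — 8 in total.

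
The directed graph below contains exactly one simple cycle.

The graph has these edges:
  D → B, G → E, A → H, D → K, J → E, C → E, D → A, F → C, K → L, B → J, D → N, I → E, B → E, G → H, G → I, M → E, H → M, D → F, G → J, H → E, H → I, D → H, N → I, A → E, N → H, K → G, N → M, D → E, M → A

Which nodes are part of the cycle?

A, H, M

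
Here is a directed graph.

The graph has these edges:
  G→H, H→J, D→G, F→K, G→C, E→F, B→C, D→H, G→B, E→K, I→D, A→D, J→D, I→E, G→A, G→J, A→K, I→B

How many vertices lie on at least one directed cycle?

A vertex is on a directed cycle iff it belongs to a strongly connected component of size ≥ 2 (or has a self-loop).
The vertices on cycles are {A, D, G, H, J} — 5 in total.

5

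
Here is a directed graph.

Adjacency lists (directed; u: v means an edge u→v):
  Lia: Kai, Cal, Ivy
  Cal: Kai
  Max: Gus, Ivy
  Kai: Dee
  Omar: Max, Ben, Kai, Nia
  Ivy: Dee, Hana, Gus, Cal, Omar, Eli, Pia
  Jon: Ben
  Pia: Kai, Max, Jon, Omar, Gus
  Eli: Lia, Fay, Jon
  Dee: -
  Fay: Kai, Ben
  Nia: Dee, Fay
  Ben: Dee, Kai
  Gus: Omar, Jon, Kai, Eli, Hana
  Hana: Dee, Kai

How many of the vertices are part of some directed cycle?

A vertex is on a directed cycle iff it belongs to a strongly connected component of size ≥ 2 (or has a self-loop).
The vertices on cycles are {Eli, Gus, Ivy, Lia, Max, Pia, Omar} — 7 in total.

7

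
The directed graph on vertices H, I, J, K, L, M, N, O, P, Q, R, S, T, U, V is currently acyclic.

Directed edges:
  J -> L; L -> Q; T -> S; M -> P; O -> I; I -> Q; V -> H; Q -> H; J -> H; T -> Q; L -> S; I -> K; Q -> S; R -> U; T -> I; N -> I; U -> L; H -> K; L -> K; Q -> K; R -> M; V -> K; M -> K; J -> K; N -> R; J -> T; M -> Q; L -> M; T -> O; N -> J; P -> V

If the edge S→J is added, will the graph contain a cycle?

Yes

Adding S→J creates a cycle iff J can already reach S.
Path from J: J → T → S.
So J → … → S → J is a cycle.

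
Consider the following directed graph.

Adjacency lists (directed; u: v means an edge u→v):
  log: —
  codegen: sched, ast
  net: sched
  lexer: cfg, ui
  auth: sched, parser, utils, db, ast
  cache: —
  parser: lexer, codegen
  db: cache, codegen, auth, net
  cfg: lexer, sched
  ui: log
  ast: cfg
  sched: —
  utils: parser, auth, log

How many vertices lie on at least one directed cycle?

A vertex is on a directed cycle iff it belongs to a strongly connected component of size ≥ 2 (or has a self-loop).
The vertices on cycles are {db, cfg, auth, lexer, utils} — 5 in total.

5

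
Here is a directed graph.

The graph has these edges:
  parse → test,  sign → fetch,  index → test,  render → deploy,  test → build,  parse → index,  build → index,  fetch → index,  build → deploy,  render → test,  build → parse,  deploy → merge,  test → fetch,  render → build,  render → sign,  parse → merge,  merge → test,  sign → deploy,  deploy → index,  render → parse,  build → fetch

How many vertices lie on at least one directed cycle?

A vertex is on a directed cycle iff it belongs to a strongly connected component of size ≥ 2 (or has a self-loop).
The vertices on cycles are {test, build, fetch, index, merge, parse, deploy} — 7 in total.

7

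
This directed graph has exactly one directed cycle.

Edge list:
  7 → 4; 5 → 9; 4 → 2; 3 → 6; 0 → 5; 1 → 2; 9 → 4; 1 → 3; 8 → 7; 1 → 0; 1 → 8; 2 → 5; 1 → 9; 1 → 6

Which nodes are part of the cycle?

2, 4, 5, 9

DFS with gray/black marking from 9:
9 gray
  4 gray
    2 gray
      5 gray
        5→9: 9 is gray → back edge
Back edge closes the cycle 9 → 4 → 2 → 5 → 9; its vertices are {2, 4, 5, 9}.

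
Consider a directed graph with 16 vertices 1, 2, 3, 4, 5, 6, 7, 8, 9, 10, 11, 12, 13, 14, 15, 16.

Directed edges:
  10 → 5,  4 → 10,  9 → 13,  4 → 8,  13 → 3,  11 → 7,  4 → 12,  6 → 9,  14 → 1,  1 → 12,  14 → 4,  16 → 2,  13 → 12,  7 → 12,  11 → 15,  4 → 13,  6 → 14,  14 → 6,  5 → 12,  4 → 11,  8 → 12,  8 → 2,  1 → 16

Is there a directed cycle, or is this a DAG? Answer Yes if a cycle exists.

Yes

DFS with white/gray/black marking, starting from 13:
13 gray
  3 gray
  3 black
  12 gray
  12 black
13 black
1 gray
  16 gray
    2 gray
    2 black
  16 black
  1→12: 12 black — skip
1 black
4 gray
  4→12: 12 black — skip
  10 gray
    5 gray
      5→12: 12 black — skip
    5 black
  10 black
  8 gray
    8→12: 12 black — skip
    8→2: 2 black — skip
  8 black
  11 gray
    7 gray
      7→12: 12 black — skip
    7 black
    15 gray
    15 black
  11 black
  4→13: 13 black — skip
4 black
6 gray
  9 gray
    9→13: 13 black — skip
  9 black
  14 gray
    14→4: 4 black — skip
    14→1: 1 black — skip
    14→6: 6 is gray → back edge
Back edge found, so a cycle exists: 6 → 14 → 6.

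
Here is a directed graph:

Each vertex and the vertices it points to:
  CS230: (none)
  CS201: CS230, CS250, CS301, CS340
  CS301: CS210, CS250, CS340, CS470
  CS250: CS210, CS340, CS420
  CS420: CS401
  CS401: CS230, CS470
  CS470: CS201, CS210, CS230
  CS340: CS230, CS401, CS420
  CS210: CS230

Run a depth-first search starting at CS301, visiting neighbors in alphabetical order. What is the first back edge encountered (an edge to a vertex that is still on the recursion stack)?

CS201→CS250

DFS from CS301 (visiting neighbors in alphabetical order); mark gray on enter, black on exit:
CS301 gray
  CS210 gray
    CS230 gray
    CS230 black
  CS210 black
  CS250 gray
    CS250→CS210: CS210 black — skip
    CS340 gray
      CS340→CS230: CS230 black — skip
      CS401 gray
        CS401→CS230: CS230 black — skip
        CS470 gray
          CS201 gray
            CS201→CS230: CS230 black — skip
            CS201→CS250: CS250 is gray → back edge
First back edge: CS201 → CS250.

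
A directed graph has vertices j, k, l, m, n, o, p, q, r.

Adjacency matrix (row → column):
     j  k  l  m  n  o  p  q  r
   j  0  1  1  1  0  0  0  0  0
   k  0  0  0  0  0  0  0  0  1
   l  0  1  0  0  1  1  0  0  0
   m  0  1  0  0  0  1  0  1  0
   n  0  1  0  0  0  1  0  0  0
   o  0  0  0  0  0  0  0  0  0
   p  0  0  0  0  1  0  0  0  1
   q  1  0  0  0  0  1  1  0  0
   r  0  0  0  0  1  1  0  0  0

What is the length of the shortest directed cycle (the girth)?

For each vertex v, BFS finds the shortest path from v back to v.
The shortest such closed walk is q → j → m → q, length 3.

3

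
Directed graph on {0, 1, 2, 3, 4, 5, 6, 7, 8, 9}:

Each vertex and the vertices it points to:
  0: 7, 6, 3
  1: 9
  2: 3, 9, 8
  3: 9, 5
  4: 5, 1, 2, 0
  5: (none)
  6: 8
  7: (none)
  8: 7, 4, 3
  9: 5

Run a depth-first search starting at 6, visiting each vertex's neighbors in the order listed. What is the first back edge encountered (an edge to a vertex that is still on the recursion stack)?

2→8

DFS from 6 (visiting each vertex's neighbors in the order listed); mark gray on enter, black on exit:
6 gray
  8 gray
    7 gray
    7 black
    4 gray
      5 gray
      5 black
      1 gray
        9 gray
          9→5: 5 black — skip
        9 black
      1 black
      2 gray
        3 gray
          3→9: 9 black — skip
          3→5: 5 black — skip
        3 black
        2→9: 9 black — skip
        2→8: 8 is gray → back edge
First back edge: 2 → 8.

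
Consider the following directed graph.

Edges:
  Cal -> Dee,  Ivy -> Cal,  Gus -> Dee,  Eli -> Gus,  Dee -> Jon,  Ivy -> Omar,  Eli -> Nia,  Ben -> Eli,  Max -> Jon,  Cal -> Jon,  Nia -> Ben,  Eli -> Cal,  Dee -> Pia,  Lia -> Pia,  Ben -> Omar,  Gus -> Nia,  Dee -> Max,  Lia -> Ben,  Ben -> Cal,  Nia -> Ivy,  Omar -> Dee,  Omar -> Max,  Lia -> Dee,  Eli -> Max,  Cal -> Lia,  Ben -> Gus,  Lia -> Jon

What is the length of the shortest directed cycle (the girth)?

For each vertex v, BFS finds the shortest path from v back to v.
The shortest such closed walk is Nia → Ben → Eli → Nia, length 3.

3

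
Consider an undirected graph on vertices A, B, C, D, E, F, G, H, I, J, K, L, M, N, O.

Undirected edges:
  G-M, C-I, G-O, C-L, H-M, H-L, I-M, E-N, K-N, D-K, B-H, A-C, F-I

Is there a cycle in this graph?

Yes

DFS, tracking each vertex's parent; an edge to a visited non-parent vertex closes a cycle.
Start from F:
visit F (parent –)
  visit I (parent F)
    visit C (parent I)
      C–I: parent, skip
      visit L (parent C)
        L–C: parent, skip
        visit H (parent L)
          visit B (parent H)
            B–H: parent, skip
          H–L: parent, skip
          visit M (parent H)
            M–H: parent, skip
            visit G (parent M)
              visit O (parent G)
                O–G: parent, skip
              G–M: parent, skip
            M–I: I visited and ≠ parent → cycle
Cycle: I – C – L – H – M – I.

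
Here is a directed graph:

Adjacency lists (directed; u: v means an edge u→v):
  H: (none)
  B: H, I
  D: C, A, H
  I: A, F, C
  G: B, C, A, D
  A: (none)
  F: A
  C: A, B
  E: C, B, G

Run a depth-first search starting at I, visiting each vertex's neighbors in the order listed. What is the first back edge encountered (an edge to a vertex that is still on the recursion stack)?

B->I

DFS from I (visiting each vertex's neighbors in the order listed); mark gray on enter, black on exit:
I gray
  A gray
  A black
  F gray
    F→A: A black — skip
  F black
  C gray
    C→A: A black — skip
    B gray
      H gray
      H black
      B→I: I is gray → back edge
First back edge: B → I.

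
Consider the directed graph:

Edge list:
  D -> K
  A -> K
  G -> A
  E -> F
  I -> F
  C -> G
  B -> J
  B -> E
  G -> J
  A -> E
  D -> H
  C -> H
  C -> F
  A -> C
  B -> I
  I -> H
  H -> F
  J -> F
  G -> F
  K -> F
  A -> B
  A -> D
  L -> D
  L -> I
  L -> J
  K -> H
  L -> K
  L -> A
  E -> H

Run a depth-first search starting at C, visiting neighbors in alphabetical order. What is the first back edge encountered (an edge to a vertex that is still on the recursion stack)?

DFS from C (visiting neighbors in alphabetical order); mark gray on enter, black on exit:
C gray
  F gray
  F black
  G gray
    A gray
      B gray
        E gray
          E→F: F black — skip
          H gray
            H→F: F black — skip
          H black
        E black
        I gray
          I→F: F black — skip
          I→H: H black — skip
        I black
        J gray
          J→F: F black — skip
        J black
      B black
      A→C: C is gray → back edge
First back edge: A → C.

A->C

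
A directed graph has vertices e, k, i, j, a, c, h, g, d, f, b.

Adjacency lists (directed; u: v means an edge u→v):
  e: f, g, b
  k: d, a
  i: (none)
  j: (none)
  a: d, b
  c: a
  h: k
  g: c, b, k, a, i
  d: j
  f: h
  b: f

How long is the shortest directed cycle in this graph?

5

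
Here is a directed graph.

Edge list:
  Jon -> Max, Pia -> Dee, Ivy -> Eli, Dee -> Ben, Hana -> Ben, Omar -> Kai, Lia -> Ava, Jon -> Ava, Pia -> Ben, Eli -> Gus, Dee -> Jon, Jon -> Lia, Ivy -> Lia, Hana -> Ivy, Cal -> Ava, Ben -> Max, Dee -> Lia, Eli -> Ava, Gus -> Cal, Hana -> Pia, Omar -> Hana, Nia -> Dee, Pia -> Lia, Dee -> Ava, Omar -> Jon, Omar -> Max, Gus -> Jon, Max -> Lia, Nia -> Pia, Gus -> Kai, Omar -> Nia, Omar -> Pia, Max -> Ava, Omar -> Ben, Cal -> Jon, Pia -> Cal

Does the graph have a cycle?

DFS with white/gray/black marking, starting from Jon:
Jon gray
  Max gray
    Ava gray
    Ava black
    Lia gray
      Lia→Ava: Ava black — skip
    Lia black
  Max black
  Jon→Ava: Ava black — skip
  Jon→Lia: Lia black — skip
Jon black
Gus gray
  Cal gray
    Cal→Ava: Ava black — skip
    Cal→Jon: Jon black — skip
  Cal black
  Kai gray
  Kai black
  Gus→Jon: Jon black — skip
Gus black
Omar gray
  Nia gray
    Dee gray
      Ben gray
        Ben→Max: Max black — skip
      Ben black
      Dee→Ava: Ava black — skip
      Dee→Lia: Lia black — skip
      Dee→Jon: Jon black — skip
    Dee black
    Pia gray
      Pia→Dee: Dee black — skip
      Pia→Ben: Ben black — skip
      Pia→Lia: Lia black — skip
      Pia→Cal: Cal black — skip
    Pia black
  Nia black
  Omar→Pia: Pia black — skip
  Omar→Kai: Kai black — skip
  Omar→Ben: Ben black — skip
  Hana gray
    Ivy gray
      Ivy→Lia: Lia black — skip
      Eli gray
        Eli→Ava: Ava black — skip
        Eli→Gus: Gus black — skip
      Eli black
    Ivy black
    Hana→Ben: Ben black — skip
    Hana→Pia: Pia black — skip
  Hana black
  Omar→Jon: Jon black — skip
  Omar→Max: Max black — skip
Omar black
Every edge goes to a white or black vertex — no back edge, so the graph is acyclic.

No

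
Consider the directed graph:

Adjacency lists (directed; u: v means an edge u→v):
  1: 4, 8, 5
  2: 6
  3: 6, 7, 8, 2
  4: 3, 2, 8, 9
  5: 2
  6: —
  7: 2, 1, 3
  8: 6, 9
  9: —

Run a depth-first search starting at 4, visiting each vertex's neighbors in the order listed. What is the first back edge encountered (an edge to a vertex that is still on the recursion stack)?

1→4

DFS from 4 (visiting each vertex's neighbors in the order listed); mark gray on enter, black on exit:
4 gray
  3 gray
    6 gray
    6 black
    7 gray
      2 gray
        2→6: 6 black — skip
      2 black
      1 gray
        1→4: 4 is gray → back edge
First back edge: 1 → 4.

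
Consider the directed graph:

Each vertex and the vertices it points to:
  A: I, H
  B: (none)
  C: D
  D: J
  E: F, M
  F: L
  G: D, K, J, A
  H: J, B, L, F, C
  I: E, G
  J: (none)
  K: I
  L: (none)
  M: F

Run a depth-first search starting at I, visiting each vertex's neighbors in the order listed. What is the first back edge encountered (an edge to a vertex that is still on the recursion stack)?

K→I

DFS from I (visiting each vertex's neighbors in the order listed); mark gray on enter, black on exit:
I gray
  E gray
    F gray
      L gray
      L black
    F black
    M gray
      M→F: F black — skip
    M black
  E black
  G gray
    D gray
      J gray
      J black
    D black
    K gray
      K→I: I is gray → back edge
First back edge: K → I.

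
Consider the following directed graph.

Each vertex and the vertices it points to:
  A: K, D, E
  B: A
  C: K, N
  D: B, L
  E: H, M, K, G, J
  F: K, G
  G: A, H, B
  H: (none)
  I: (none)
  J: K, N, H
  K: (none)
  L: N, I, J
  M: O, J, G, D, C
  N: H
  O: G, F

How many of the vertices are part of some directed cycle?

A vertex is on a directed cycle iff it belongs to a strongly connected component of size ≥ 2 (or has a self-loop).
The vertices on cycles are {A, B, D, E, F, G, M, O} — 8 in total.

8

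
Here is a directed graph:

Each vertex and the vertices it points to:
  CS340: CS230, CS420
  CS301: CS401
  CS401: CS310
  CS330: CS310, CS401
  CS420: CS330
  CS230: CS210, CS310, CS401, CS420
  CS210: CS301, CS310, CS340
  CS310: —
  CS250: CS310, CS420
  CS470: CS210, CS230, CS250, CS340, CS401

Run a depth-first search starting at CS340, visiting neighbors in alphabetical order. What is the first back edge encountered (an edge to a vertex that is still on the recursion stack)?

DFS from CS340 (visiting neighbors in alphabetical order); mark gray on enter, black on exit:
CS340 gray
  CS230 gray
    CS210 gray
      CS301 gray
        CS401 gray
          CS310 gray
          CS310 black
        CS401 black
      CS301 black
      CS210→CS310: CS310 black — skip
      CS210→CS340: CS340 is gray → back edge
First back edge: CS210 → CS340.

CS210->CS340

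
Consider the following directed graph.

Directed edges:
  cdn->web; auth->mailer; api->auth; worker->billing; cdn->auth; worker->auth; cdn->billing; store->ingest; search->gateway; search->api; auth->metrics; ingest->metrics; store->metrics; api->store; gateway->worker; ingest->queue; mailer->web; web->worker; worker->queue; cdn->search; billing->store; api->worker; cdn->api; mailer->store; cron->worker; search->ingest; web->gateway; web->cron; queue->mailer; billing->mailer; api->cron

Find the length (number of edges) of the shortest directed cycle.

For each vertex v, BFS finds the shortest path from v back to v.
The shortest such closed walk is web → worker → auth → mailer → web, length 4.

4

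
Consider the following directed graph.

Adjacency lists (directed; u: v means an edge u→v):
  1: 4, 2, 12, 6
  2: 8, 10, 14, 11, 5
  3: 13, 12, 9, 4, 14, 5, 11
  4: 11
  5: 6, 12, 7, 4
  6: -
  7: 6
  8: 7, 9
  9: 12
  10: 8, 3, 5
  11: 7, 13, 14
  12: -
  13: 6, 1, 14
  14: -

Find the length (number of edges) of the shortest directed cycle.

4

For each vertex v, BFS finds the shortest path from v back to v.
The shortest such closed walk is 2 → 11 → 13 → 1 → 2, length 4.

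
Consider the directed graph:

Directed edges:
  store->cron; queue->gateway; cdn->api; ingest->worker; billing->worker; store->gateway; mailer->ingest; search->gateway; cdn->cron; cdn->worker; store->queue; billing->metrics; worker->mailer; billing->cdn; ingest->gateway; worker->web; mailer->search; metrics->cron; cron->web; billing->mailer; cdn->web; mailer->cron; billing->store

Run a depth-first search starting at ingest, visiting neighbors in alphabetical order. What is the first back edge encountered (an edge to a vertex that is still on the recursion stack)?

mailer->ingest

DFS from ingest (visiting neighbors in alphabetical order); mark gray on enter, black on exit:
ingest gray
  gateway gray
  gateway black
  worker gray
    mailer gray
      cron gray
        web gray
        web black
      cron black
      mailer→ingest: ingest is gray → back edge
First back edge: mailer → ingest.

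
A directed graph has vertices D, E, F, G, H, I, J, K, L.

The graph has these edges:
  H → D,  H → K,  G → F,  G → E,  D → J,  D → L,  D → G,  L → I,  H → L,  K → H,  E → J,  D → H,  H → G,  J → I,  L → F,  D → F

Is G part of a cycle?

No

G lies on a cycle iff there is a path from G back to itself.
Exploring from G, it never reaches itself; equivalently, its strongly connected component is a singleton.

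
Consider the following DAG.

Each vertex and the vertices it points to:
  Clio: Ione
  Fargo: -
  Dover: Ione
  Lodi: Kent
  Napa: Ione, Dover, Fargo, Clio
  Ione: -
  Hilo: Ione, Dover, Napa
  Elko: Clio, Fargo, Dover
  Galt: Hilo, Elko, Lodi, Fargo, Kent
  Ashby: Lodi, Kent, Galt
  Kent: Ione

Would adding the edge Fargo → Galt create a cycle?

Yes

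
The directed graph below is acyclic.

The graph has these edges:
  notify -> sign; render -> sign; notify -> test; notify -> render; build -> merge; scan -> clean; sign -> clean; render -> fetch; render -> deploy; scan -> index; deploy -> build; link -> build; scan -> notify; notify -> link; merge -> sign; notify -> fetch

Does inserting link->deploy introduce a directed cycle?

No

Adding link→deploy creates a cycle iff deploy can already reach link.
Explore from deploy: no path reaches link. The graph stays acyclic.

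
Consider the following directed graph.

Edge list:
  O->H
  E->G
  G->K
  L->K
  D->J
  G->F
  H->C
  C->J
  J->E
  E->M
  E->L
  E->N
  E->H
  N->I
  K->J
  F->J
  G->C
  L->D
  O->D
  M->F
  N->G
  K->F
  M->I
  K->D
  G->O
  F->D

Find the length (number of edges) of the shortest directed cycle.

4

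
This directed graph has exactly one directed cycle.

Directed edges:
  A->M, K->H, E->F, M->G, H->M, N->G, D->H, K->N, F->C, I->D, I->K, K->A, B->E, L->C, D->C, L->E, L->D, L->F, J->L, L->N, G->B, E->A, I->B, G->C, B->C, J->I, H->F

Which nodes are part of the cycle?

DFS with gray/black marking from E:
E gray
  A gray
    M gray
      G gray
        B gray
          C gray
          C black
          B→E: E is gray → back edge
Back edge closes the cycle E → A → M → G → B → E; its vertices are {A, B, E, G, M}.

A, B, E, G, M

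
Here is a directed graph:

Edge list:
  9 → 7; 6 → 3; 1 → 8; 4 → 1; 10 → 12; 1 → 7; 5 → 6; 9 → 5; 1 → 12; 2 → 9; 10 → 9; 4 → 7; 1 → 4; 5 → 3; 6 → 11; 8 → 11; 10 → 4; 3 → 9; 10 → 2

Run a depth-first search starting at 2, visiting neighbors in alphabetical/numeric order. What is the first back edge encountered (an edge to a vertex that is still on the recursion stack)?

3→9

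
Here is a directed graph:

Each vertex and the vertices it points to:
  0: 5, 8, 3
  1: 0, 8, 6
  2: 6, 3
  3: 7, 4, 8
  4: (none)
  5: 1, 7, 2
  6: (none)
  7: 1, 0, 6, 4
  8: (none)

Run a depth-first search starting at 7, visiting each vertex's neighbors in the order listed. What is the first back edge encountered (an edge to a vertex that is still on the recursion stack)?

DFS from 7 (visiting each vertex's neighbors in the order listed); mark gray on enter, black on exit:
7 gray
  1 gray
    0 gray
      5 gray
        5→1: 1 is gray → back edge
First back edge: 5 → 1.

5→1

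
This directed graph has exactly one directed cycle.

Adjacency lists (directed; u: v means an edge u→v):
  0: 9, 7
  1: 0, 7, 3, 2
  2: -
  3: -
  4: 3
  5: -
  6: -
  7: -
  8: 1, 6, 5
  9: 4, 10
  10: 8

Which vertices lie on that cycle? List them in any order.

0, 1, 8, 9, 10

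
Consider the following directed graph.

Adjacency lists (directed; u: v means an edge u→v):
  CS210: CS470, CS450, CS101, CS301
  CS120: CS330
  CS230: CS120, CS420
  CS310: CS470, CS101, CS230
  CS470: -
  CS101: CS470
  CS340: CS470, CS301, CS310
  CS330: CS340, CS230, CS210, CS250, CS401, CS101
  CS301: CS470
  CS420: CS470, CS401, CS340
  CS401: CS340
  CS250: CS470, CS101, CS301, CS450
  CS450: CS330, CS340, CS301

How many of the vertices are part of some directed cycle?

A vertex is on a directed cycle iff it belongs to a strongly connected component of size ≥ 2 (or has a self-loop).
The vertices on cycles are {CS120, CS210, CS230, CS250, CS310, CS330, CS340, CS401, CS420, CS450} — 10 in total.

10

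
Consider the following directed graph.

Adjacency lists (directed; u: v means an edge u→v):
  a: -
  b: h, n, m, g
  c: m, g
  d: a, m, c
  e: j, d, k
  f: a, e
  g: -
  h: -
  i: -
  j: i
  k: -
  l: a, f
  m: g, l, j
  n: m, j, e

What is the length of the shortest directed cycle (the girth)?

5

For each vertex v, BFS finds the shortest path from v back to v.
The shortest such closed walk is e → d → m → l → f → e, length 5.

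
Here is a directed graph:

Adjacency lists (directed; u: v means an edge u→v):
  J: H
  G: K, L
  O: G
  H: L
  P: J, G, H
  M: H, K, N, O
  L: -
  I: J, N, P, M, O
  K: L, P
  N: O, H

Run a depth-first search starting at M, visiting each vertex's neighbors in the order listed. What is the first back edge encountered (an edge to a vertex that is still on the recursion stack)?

G->K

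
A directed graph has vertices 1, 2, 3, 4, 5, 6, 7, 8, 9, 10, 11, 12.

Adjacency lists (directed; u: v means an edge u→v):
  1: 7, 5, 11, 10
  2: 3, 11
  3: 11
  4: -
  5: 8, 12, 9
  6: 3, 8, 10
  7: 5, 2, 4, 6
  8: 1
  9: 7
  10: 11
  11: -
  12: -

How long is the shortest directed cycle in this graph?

3

For each vertex v, BFS finds the shortest path from v back to v.
The shortest such closed walk is 7 → 5 → 9 → 7, length 3.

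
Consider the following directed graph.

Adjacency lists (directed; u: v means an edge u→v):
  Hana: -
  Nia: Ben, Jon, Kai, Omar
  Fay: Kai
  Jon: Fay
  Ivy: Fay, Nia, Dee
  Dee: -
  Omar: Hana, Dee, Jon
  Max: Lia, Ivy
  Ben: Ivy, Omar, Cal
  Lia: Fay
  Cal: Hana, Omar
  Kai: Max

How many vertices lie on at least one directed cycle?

10

A vertex is on a directed cycle iff it belongs to a strongly connected component of size ≥ 2 (or has a self-loop).
The vertices on cycles are {Ben, Cal, Fay, Ivy, Jon, Kai, Lia, Max, Nia, Omar} — 10 in total.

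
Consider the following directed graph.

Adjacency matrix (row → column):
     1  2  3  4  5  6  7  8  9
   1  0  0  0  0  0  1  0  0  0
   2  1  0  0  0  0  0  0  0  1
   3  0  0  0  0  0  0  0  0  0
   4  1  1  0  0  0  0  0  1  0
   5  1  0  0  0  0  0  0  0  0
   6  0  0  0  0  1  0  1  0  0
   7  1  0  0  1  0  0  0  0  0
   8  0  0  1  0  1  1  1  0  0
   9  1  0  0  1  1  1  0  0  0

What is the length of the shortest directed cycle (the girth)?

3

For each vertex v, BFS finds the shortest path from v back to v.
The shortest such closed walk is 7 → 1 → 6 → 7, length 3.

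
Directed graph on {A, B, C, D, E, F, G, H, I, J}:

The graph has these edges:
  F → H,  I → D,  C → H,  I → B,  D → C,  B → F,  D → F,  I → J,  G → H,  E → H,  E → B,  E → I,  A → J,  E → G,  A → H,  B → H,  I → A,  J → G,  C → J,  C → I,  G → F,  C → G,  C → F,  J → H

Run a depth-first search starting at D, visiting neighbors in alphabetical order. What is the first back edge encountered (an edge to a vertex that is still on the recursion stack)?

DFS from D (visiting neighbors in alphabetical order); mark gray on enter, black on exit:
D gray
  C gray
    F gray
      H gray
      H black
    F black
    G gray
      G→F: F black — skip
      G→H: H black — skip
    G black
    C→H: H black — skip
    I gray
      A gray
        A→H: H black — skip
        J gray
          J→G: G black — skip
          J→H: H black — skip
        J black
      A black
      B gray
        B→F: F black — skip
        B→H: H black — skip
      B black
      I→D: D is gray → back edge
First back edge: I → D.

I->D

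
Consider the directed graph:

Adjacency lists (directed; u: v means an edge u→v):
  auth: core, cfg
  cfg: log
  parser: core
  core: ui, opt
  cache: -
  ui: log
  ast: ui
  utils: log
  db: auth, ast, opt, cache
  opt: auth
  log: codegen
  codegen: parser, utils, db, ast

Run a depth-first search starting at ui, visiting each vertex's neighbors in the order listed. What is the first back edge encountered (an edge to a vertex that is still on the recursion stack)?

DFS from ui (visiting each vertex's neighbors in the order listed); mark gray on enter, black on exit:
ui gray
  log gray
    codegen gray
      parser gray
        core gray
          core→ui: ui is gray → back edge
First back edge: core → ui.

core→ui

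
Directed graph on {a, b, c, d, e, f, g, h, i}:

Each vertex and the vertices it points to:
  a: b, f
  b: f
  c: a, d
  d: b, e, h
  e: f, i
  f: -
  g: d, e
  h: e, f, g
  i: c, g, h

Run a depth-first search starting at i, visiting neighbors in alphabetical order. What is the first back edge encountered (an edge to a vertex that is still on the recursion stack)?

DFS from i (visiting neighbors in alphabetical order); mark gray on enter, black on exit:
i gray
  c gray
    a gray
      b gray
        f gray
        f black
      b black
      a→f: f black — skip
    a black
    d gray
      d→b: b black — skip
      e gray
        e→f: f black — skip
        e→i: i is gray → back edge
First back edge: e → i.

e->i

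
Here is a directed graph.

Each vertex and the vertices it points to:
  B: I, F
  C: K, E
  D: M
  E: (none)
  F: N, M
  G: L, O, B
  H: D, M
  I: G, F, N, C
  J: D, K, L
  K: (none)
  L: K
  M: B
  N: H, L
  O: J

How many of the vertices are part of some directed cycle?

10

A vertex is on a directed cycle iff it belongs to a strongly connected component of size ≥ 2 (or has a self-loop).
The vertices on cycles are {B, D, F, G, H, I, J, M, N, O} — 10 in total.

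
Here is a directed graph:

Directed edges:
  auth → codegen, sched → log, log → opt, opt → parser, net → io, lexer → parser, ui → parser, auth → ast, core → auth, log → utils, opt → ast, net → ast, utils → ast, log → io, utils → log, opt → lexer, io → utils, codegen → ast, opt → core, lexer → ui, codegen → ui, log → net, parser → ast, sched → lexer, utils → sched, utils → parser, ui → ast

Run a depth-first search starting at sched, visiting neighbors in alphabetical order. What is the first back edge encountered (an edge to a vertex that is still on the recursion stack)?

utils->log

DFS from sched (visiting neighbors in alphabetical order); mark gray on enter, black on exit:
sched gray
  lexer gray
    parser gray
      ast gray
      ast black
    parser black
    ui gray
      ui→ast: ast black — skip
      ui→parser: parser black — skip
    ui black
  lexer black
  log gray
    io gray
      utils gray
        utils→ast: ast black — skip
        utils→log: log is gray → back edge
First back edge: utils → log.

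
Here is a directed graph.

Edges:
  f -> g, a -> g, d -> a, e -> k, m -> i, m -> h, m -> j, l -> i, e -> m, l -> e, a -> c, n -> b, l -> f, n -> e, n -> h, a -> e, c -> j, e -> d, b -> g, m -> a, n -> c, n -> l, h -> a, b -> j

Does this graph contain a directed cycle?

Yes

DFS with white/gray/black marking, starting from n:
n gray
  e gray
    k gray
    k black
    m gray
      a gray
        g gray
        g black
        a→e: e is gray → back edge
Back edge found, so a cycle exists: e → m → a → e.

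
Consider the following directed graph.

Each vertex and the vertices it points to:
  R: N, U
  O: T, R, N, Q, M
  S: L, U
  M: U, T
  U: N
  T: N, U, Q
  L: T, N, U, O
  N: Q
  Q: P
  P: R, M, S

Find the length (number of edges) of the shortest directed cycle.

For each vertex v, BFS finds the shortest path from v back to v.
The shortest such closed walk is Q → P → M → T → Q, length 4.

4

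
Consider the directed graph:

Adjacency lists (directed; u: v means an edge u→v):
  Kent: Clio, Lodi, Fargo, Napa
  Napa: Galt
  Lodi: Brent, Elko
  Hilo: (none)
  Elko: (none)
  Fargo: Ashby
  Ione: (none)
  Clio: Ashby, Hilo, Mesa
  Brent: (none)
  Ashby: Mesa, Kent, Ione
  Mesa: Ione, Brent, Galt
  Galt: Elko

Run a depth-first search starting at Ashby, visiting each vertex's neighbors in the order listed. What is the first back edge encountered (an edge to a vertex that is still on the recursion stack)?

DFS from Ashby (visiting each vertex's neighbors in the order listed); mark gray on enter, black on exit:
Ashby gray
  Mesa gray
    Ione gray
    Ione black
    Brent gray
    Brent black
    Galt gray
      Elko gray
      Elko black
    Galt black
  Mesa black
  Kent gray
    Clio gray
      Clio→Ashby: Ashby is gray → back edge
First back edge: Clio → Ashby.

Clio→Ashby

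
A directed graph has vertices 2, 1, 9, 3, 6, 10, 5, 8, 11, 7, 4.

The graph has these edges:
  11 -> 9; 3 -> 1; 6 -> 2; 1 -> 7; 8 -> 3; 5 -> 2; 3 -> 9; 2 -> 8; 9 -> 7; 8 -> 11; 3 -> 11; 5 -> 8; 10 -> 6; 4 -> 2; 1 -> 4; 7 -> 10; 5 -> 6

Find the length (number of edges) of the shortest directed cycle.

For each vertex v, BFS finds the shortest path from v back to v.
The shortest such closed walk is 8 → 3 → 1 → 4 → 2 → 8, length 5.

5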